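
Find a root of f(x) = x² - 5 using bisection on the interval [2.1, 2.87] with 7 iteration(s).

f(x) = x² - 5
Initial interval: [2.1, 2.87]

Iteration 1:
  c_1 = (2.100000 + 2.870000)/2 = 2.485000
  f(c_1) = f(2.485000) = 1.175225
  f(a) × f(c) < 0, new interval: [2.100000, 2.485000]
Iteration 2:
  c_2 = (2.100000 + 2.485000)/2 = 2.292500
  f(c_2) = f(2.292500) = 0.255556
  f(a) × f(c) < 0, new interval: [2.100000, 2.292500]
Iteration 3:
  c_3 = (2.100000 + 2.292500)/2 = 2.196250
  f(c_3) = f(2.196250) = -0.176486
  f(a) × f(c) ≥ 0, new interval: [2.196250, 2.292500]
Iteration 4:
  c_4 = (2.196250 + 2.292500)/2 = 2.244375
  f(c_4) = f(2.244375) = 0.037219
  f(a) × f(c) < 0, new interval: [2.196250, 2.244375]
Iteration 5:
  c_5 = (2.196250 + 2.244375)/2 = 2.220313
  f(c_5) = f(2.220313) = -0.070212
  f(a) × f(c) ≥ 0, new interval: [2.220313, 2.244375]
Iteration 6:
  c_6 = (2.220313 + 2.244375)/2 = 2.232344
  f(c_6) = f(2.232344) = -0.016641
  f(a) × f(c) ≥ 0, new interval: [2.232344, 2.244375]
Iteration 7:
  c_7 = (2.232344 + 2.244375)/2 = 2.238359
  f(c_7) = f(2.238359) = 0.010253
  f(a) × f(c) < 0, new interval: [2.232344, 2.238359]

After 7 iteration(s), the approximation is c_7 = 2.238359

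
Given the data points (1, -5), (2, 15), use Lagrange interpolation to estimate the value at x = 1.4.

Lagrange interpolation formula:
P(x) = Σ yᵢ × Lᵢ(x)
where Lᵢ(x) = Π_{j≠i} (x - xⱼ)/(xᵢ - xⱼ)

L_0(1.4) = (1.4 - 2)/(1 - 2) = 0.600000
L_1(1.4) = (1.4 - 1)/(2 - 1) = 0.400000

P(1.4) = (-5)×L_0(1.4) + 15×L_1(1.4)
P(1.4) = 3.000000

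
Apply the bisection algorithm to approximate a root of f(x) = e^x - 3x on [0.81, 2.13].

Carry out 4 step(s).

f(x) = e^x - 3x
Initial interval: [0.81, 2.13]

Iteration 1:
  c_1 = (0.810000 + 2.130000)/2 = 1.470000
  f(c_1) = f(1.470000) = -0.060765
  f(a) × f(c) ≥ 0, new interval: [1.470000, 2.130000]
Iteration 2:
  c_2 = (1.470000 + 2.130000)/2 = 1.800000
  f(c_2) = f(1.800000) = 0.649647
  f(a) × f(c) < 0, new interval: [1.470000, 1.800000]
Iteration 3:
  c_3 = (1.470000 + 1.800000)/2 = 1.635000
  f(c_3) = f(1.635000) = 0.224458
  f(a) × f(c) < 0, new interval: [1.470000, 1.635000]
Iteration 4:
  c_4 = (1.470000 + 1.635000)/2 = 1.552500
  f(c_4) = f(1.552500) = 0.065764
  f(a) × f(c) < 0, new interval: [1.470000, 1.552500]

After 4 iteration(s), the approximation is c_4 = 1.552500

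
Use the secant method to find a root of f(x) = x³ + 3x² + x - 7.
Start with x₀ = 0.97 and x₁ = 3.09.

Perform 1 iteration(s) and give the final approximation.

f(x) = x³ + 3x² + x - 7
x₀ = 0.97, x₁ = 3.09

Secant formula: x_{n+1} = x_n - f(x_n)(x_n - x_{n-1})/(f(x_n) - f(x_{n-1}))

Iteration 1:
  f(0.970000) = -2.294627
  f(3.090000) = 54.237929
  x_2 = 3.090000 - 54.237929×(3.090000 - 0.970000)/(54.237929 - (-2.294627))
       = 1.056050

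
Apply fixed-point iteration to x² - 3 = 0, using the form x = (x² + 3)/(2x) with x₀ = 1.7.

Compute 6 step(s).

Equation: x² - 3 = 0
Fixed-point form: x = (x² + 3)/(2x)
x₀ = 1.7

x_1 = g(1.700000) = 1.732353
x_2 = g(1.732353) = 1.732051
x_3 = g(1.732051) = 1.732051
x_4 = g(1.732051) = 1.732051
x_5 = g(1.732051) = 1.732051
x_6 = g(1.732051) = 1.732051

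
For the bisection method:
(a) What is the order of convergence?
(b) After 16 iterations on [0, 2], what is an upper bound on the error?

(a) Bisection has linear (order 1) convergence; the error is halved each step.

(b) Error bound = (b-a)/2^n = (2 - 0)/2^{16}
    = 2/2^{16}

(a) 1 (linear); (b) error ≤ 3.05e-05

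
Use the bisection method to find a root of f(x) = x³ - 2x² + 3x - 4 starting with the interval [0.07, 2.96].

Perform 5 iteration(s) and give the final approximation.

f(x) = x³ - 2x² + 3x - 4
Initial interval: [0.07, 2.96]

Iteration 1:
  c_1 = (0.070000 + 2.960000)/2 = 1.515000
  f(c_1) = f(1.515000) = -0.568184
  f(a) × f(c) ≥ 0, new interval: [1.515000, 2.960000]
Iteration 2:
  c_2 = (1.515000 + 2.960000)/2 = 2.237500
  f(c_2) = f(2.237500) = 3.901521
  f(a) × f(c) < 0, new interval: [1.515000, 2.237500]
Iteration 3:
  c_3 = (1.515000 + 2.237500)/2 = 1.876250
  f(c_3) = f(1.876250) = 1.193111
  f(a) × f(c) < 0, new interval: [1.515000, 1.876250]
Iteration 4:
  c_4 = (1.515000 + 1.876250)/2 = 1.695625
  f(c_4) = f(1.695625) = 0.211753
  f(a) × f(c) < 0, new interval: [1.515000, 1.695625]
Iteration 5:
  c_5 = (1.515000 + 1.695625)/2 = 1.605312
  f(c_5) = f(1.605312) = -0.201183
  f(a) × f(c) ≥ 0, new interval: [1.605312, 1.695625]

After 5 iteration(s), the approximation is c_5 = 1.605312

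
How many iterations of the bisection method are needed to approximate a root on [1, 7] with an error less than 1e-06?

We need (b-a)/2^n ≤ 1e-06
(7 - 1)/2^n ≤ 1e-06
6/2^n ≤ 1e-06
2^n ≥ 6000000
n ≥ log₂(6000000) = 22.52
n ≥ 23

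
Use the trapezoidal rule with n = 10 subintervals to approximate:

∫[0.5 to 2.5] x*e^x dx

f(x) = x*e^x
a = 0.5, b = 2.5, n = 10
h = (b - a)/n = 0.200000

Trapezoidal rule: (h/2)[f(x₀) + 2f(x₁) + 2f(x₂) + ... + f(xₙ)]

x_0 = 0.5000, f(x_0) = 0.824361, coefficient = 1
x_1 = 0.7000, f(x_1) = 1.409627, coefficient = 2
x_2 = 0.9000, f(x_2) = 2.213643, coefficient = 2
x_3 = 1.1000, f(x_3) = 3.304583, coefficient = 2
x_4 = 1.3000, f(x_4) = 4.770086, coefficient = 2
x_5 = 1.5000, f(x_5) = 6.722534, coefficient = 2
x_6 = 1.7000, f(x_6) = 9.305711, coefficient = 2
x_7 = 1.9000, f(x_7) = 12.703199, coefficient = 2
x_8 = 2.1000, f(x_8) = 17.148957, coefficient = 2
x_9 = 2.3000, f(x_9) = 22.940620, coefficient = 2
x_10 = 2.5000, f(x_10) = 30.456235, coefficient = 1

I ≈ (0.200000/2) × 192.318512 = 19.231851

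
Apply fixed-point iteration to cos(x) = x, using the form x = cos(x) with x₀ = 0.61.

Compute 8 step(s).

Equation: cos(x) = x
Fixed-point form: x = cos(x)
x₀ = 0.61

x_1 = g(0.610000) = 0.819648
x_2 = g(0.819648) = 0.682479
x_3 = g(0.682479) = 0.776012
x_4 = g(0.776012) = 0.713713
x_5 = g(0.713713) = 0.755937
x_6 = g(0.755937) = 0.727629
x_7 = g(0.727629) = 0.746753
x_8 = g(0.746753) = 0.733898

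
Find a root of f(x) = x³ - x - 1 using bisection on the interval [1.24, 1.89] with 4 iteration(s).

f(x) = x³ - x - 1
Initial interval: [1.24, 1.89]

Iteration 1:
  c_1 = (1.240000 + 1.890000)/2 = 1.565000
  f(c_1) = f(1.565000) = 1.268037
  f(a) × f(c) < 0, new interval: [1.240000, 1.565000]
Iteration 2:
  c_2 = (1.240000 + 1.565000)/2 = 1.402500
  f(c_2) = f(1.402500) = 0.356226
  f(a) × f(c) < 0, new interval: [1.240000, 1.402500]
Iteration 3:
  c_3 = (1.240000 + 1.402500)/2 = 1.321250
  f(c_3) = f(1.321250) = -0.014742
  f(a) × f(c) ≥ 0, new interval: [1.321250, 1.402500]
Iteration 4:
  c_4 = (1.321250 + 1.402500)/2 = 1.361875
  f(c_4) = f(1.361875) = 0.163999
  f(a) × f(c) < 0, new interval: [1.321250, 1.361875]

After 4 iteration(s), the approximation is c_4 = 1.361875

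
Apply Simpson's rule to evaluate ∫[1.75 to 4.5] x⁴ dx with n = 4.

f(x) = x⁴
a = 1.75, b = 4.5, n = 4
h = (b - a)/n = 0.687500

Simpson's rule: (h/3)[f(x₀) + 4f(x₁) + 2f(x₂) + ... + f(xₙ)]

x_0 = 1.7500, f(x_0) = 9.378906, coefficient = 1
x_1 = 2.4375, f(x_1) = 35.300308, coefficient = 4
x_2 = 3.1250, f(x_2) = 95.367432, coefficient = 2
x_3 = 3.8125, f(x_3) = 211.270767, coefficient = 4
x_4 = 4.5000, f(x_4) = 410.062500, coefficient = 1

I ≈ (0.687500/3) × 1596.460571 = 365.855548
Exact value: 365.773633
Error: 0.081915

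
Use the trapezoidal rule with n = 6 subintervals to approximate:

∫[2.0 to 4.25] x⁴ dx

f(x) = x⁴
a = 2.0, b = 4.25, n = 6
h = (b - a)/n = 0.375000

Trapezoidal rule: (h/2)[f(x₀) + 2f(x₁) + 2f(x₂) + ... + f(xₙ)]

x_0 = 2.0000, f(x_0) = 16.000000, coefficient = 1
x_1 = 2.3750, f(x_1) = 31.816650, coefficient = 2
x_2 = 2.7500, f(x_2) = 57.191406, coefficient = 2
x_3 = 3.1250, f(x_3) = 95.367432, coefficient = 2
x_4 = 3.5000, f(x_4) = 150.062500, coefficient = 2
x_5 = 3.8750, f(x_5) = 225.468994, coefficient = 2
x_6 = 4.2500, f(x_6) = 326.253906, coefficient = 1

I ≈ (0.375000/2) × 1462.067871 = 274.137726
Exact value: 270.915820
Error: 3.221906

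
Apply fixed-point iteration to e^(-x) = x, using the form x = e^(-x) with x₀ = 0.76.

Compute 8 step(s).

Equation: e^(-x) = x
Fixed-point form: x = e^(-x)
x₀ = 0.76

x_1 = g(0.760000) = 0.467666
x_2 = g(0.467666) = 0.626462
x_3 = g(0.626462) = 0.534479
x_4 = g(0.534479) = 0.585974
x_5 = g(0.585974) = 0.556563
x_6 = g(0.556563) = 0.573176
x_7 = g(0.573176) = 0.563732
x_8 = g(0.563732) = 0.569081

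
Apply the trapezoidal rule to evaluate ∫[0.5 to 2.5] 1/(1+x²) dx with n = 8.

f(x) = 1/(1+x²)
a = 0.5, b = 2.5, n = 8
h = (b - a)/n = 0.250000

Trapezoidal rule: (h/2)[f(x₀) + 2f(x₁) + 2f(x₂) + ... + f(xₙ)]

x_0 = 0.5000, f(x_0) = 0.800000, coefficient = 1
x_1 = 0.7500, f(x_1) = 0.640000, coefficient = 2
x_2 = 1.0000, f(x_2) = 0.500000, coefficient = 2
x_3 = 1.2500, f(x_3) = 0.390244, coefficient = 2
x_4 = 1.5000, f(x_4) = 0.307692, coefficient = 2
x_5 = 1.7500, f(x_5) = 0.246154, coefficient = 2
x_6 = 2.0000, f(x_6) = 0.200000, coefficient = 2
x_7 = 2.2500, f(x_7) = 0.164948, coefficient = 2
x_8 = 2.5000, f(x_8) = 0.137931, coefficient = 1

I ≈ (0.250000/2) × 5.836008 = 0.729501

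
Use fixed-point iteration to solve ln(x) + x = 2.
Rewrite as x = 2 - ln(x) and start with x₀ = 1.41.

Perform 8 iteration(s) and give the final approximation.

Equation: ln(x) + x = 2
Fixed-point form: x = 2 - ln(x)
x₀ = 1.41

x_1 = g(1.410000) = 1.656410
x_2 = g(1.656410) = 1.495347
x_3 = g(1.495347) = 1.597642
x_4 = g(1.597642) = 1.531471
x_5 = g(1.531471) = 1.573771
x_6 = g(1.573771) = 1.546525
x_7 = g(1.546525) = 1.563989
x_8 = g(1.563989) = 1.552760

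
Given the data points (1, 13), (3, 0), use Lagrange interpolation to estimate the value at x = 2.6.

Lagrange interpolation formula:
P(x) = Σ yᵢ × Lᵢ(x)
where Lᵢ(x) = Π_{j≠i} (x - xⱼ)/(xᵢ - xⱼ)

L_0(2.6) = (2.6 - 3)/(1 - 3) = 0.200000
L_1(2.6) = (2.6 - 1)/(3 - 1) = 0.800000

P(2.6) = 13×L_0(2.6) + 0×L_1(2.6)
P(2.6) = 2.600000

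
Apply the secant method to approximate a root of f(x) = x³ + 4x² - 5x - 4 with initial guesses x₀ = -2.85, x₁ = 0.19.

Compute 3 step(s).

f(x) = x³ + 4x² - 5x - 4
x₀ = -2.85, x₁ = 0.19

Secant formula: x_{n+1} = x_n - f(x_n)(x_n - x_{n-1})/(f(x_n) - f(x_{n-1}))

Iteration 1:
  f(-2.850000) = 19.590875
  f(0.190000) = -4.798741
  x_2 = 0.190000 - (-4.798741)×(0.190000 - (-2.850000))/(-4.798741 - 19.590875)
       = -0.408130
Iteration 2:
  f(0.190000) = -4.798741
  f(-0.408130) = -1.361048
  x_3 = -0.408130 - (-1.361048)×(-0.408130 - 0.190000)/(-1.361048 - (-4.798741))
       = -0.644942
Iteration 3:
  f(-0.408130) = -1.361048
  f(-0.644942) = 0.620245
  x_4 = -0.644942 - 0.620245×(-0.644942 - (-0.408130))/(0.620245 - (-1.361048))
       = -0.570808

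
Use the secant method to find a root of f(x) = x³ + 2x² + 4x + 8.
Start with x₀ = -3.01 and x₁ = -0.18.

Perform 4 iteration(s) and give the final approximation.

f(x) = x³ + 2x² + 4x + 8
x₀ = -3.01, x₁ = -0.18

Secant formula: x_{n+1} = x_n - f(x_n)(x_n - x_{n-1})/(f(x_n) - f(x_{n-1}))

Iteration 1:
  f(-3.010000) = -13.190701
  f(-0.180000) = 7.338968
  x_2 = -0.180000 - 7.338968×(-0.180000 - (-3.010000))/(7.338968 - (-13.190701))
       = -1.191671
Iteration 2:
  f(-0.180000) = 7.338968
  f(-1.191671) = 4.381206
  x_3 = -1.191671 - 4.381206×(-1.191671 - (-0.180000))/(4.381206 - 7.338968)
       = -2.690217
Iteration 3:
  f(-1.191671) = 4.381206
  f(-2.690217) = -7.756154
  x_4 = -2.690217 - (-7.756154)×(-2.690217 - (-1.191671))/(-7.756154 - 4.381206)
       = -1.732599
Iteration 4:
  f(-2.690217) = -7.756154
  f(-1.732599) = 1.872313
  x_5 = -1.732599 - 1.872313×(-1.732599 - (-2.690217))/(1.872313 - (-7.756154))
       = -1.918814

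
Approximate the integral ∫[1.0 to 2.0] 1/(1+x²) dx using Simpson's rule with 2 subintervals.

f(x) = 1/(1+x²)
a = 1.0, b = 2.0, n = 2
h = (b - a)/n = 0.500000

Simpson's rule: (h/3)[f(x₀) + 4f(x₁) + 2f(x₂) + ... + f(xₙ)]

x_0 = 1.0000, f(x_0) = 0.500000, coefficient = 1
x_1 = 1.5000, f(x_1) = 0.307692, coefficient = 4
x_2 = 2.0000, f(x_2) = 0.200000, coefficient = 1

I ≈ (0.500000/3) × 1.930769 = 0.321795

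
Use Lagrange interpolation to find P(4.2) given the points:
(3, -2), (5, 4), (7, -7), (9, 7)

Lagrange interpolation formula:
P(x) = Σ yᵢ × Lᵢ(x)
where Lᵢ(x) = Π_{j≠i} (x - xⱼ)/(xᵢ - xⱼ)

L_0(4.2) = (4.2 - 5)/(3 - 5) × (4.2 - 7)/(3 - 7) × (4.2 - 9)/(3 - 9) = 0.224000
L_1(4.2) = (4.2 - 3)/(5 - 3) × (4.2 - 7)/(5 - 7) × (4.2 - 9)/(5 - 9) = 1.008000
L_2(4.2) = (4.2 - 3)/(7 - 3) × (4.2 - 5)/(7 - 5) × (4.2 - 9)/(7 - 9) = -0.288000
L_3(4.2) = (4.2 - 3)/(9 - 3) × (4.2 - 5)/(9 - 5) × (4.2 - 7)/(9 - 7) = 0.056000

P(4.2) = (-2)×L_0(4.2) + 4×L_1(4.2) + (-7)×L_2(4.2) + 7×L_3(4.2)
P(4.2) = 5.992000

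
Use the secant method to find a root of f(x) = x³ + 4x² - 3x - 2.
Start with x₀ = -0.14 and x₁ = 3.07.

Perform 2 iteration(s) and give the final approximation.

f(x) = x³ + 4x² - 3x - 2
x₀ = -0.14, x₁ = 3.07

Secant formula: x_{n+1} = x_n - f(x_n)(x_n - x_{n-1})/(f(x_n) - f(x_{n-1}))

Iteration 1:
  f(-0.140000) = -1.504344
  f(3.070000) = 55.424043
  x_2 = 3.070000 - 55.424043×(3.070000 - (-0.140000))/(55.424043 - (-1.504344))
       = -0.055175
Iteration 2:
  f(3.070000) = 55.424043
  f(-0.055175) = -1.822465
  x_3 = -0.055175 - (-1.822465)×(-0.055175 - 3.070000)/(-1.822465 - 55.424043)
       = 0.044316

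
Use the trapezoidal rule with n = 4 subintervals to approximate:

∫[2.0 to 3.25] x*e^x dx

f(x) = x*e^x
a = 2.0, b = 3.25, n = 4
h = (b - a)/n = 0.312500

Trapezoidal rule: (h/2)[f(x₀) + 2f(x₁) + 2f(x₂) + ... + f(xₙ)]

x_0 = 2.0000, f(x_0) = 14.778112, coefficient = 1
x_1 = 2.3125, f(x_1) = 23.355423, coefficient = 2
x_2 = 2.6250, f(x_2) = 36.237007, coefficient = 2
x_3 = 2.9375, f(x_3) = 55.426559, coefficient = 2
x_4 = 3.2500, f(x_4) = 83.818605, coefficient = 1

I ≈ (0.312500/2) × 328.634694 = 51.349171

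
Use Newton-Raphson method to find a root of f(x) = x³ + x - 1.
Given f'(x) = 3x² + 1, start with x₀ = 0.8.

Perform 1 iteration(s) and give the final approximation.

f(x) = x³ + x - 1
f'(x) = 3x² + 1
x₀ = 0.8

Newton-Raphson formula: x_{n+1} = x_n - f(x_n)/f'(x_n)

Iteration 1:
  f(0.800000) = 0.312000
  f'(0.800000) = 2.920000
  x_1 = 0.800000 - 0.312000/2.920000 = 0.693151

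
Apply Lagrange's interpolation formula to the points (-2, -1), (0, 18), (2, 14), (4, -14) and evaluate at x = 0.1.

Lagrange interpolation formula:
P(x) = Σ yᵢ × Lᵢ(x)
where Lᵢ(x) = Π_{j≠i} (x - xⱼ)/(xᵢ - xⱼ)

L_0(0.1) = (0.1 - 0)/(-2 - 0) × (0.1 - 2)/(-2 - 2) × (0.1 - 4)/(-2 - 4) = -0.015438
L_1(0.1) = (0.1 - (-2))/(0 - (-2)) × (0.1 - 2)/(0 - 2) × (0.1 - 4)/(0 - 4) = 0.972562
L_2(0.1) = (0.1 - (-2))/(2 - (-2)) × (0.1 - 0)/(2 - 0) × (0.1 - 4)/(2 - 4) = 0.051188
L_3(0.1) = (0.1 - (-2))/(4 - (-2)) × (0.1 - 0)/(4 - 0) × (0.1 - 2)/(4 - 2) = -0.008313

P(0.1) = (-1)×L_0(0.1) + 18×L_1(0.1) + 14×L_2(0.1) + (-14)×L_3(0.1)
P(0.1) = 18.354563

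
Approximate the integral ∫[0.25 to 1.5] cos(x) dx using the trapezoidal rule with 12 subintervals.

f(x) = cos(x)
a = 0.25, b = 1.5, n = 12
h = (b - a)/n = 0.104167

Trapezoidal rule: (h/2)[f(x₀) + 2f(x₁) + 2f(x₂) + ... + f(xₙ)]

x_0 = 0.2500, f(x_0) = 0.968912, coefficient = 1
x_1 = 0.3542, f(x_1) = 0.937936, coefficient = 2
x_2 = 0.4583, f(x_2) = 0.896791, coefficient = 2
x_3 = 0.5625, f(x_3) = 0.845924, coefficient = 2
x_4 = 0.6667, f(x_4) = 0.785887, coefficient = 2
x_5 = 0.7708, f(x_5) = 0.717330, coefficient = 2
x_6 = 0.8750, f(x_6) = 0.640997, coefficient = 2
x_7 = 0.9792, f(x_7) = 0.557714, coefficient = 2
x_8 = 1.0833, f(x_8) = 0.468386, coefficient = 2
x_9 = 1.1875, f(x_9) = 0.373980, coefficient = 2
x_10 = 1.2917, f(x_10) = 0.275519, coefficient = 2
x_11 = 1.3958, f(x_11) = 0.174072, coefficient = 2
x_12 = 1.5000, f(x_12) = 0.070737, coefficient = 1

I ≈ (0.104167/2) × 14.388723 = 0.749413
Exact value: 0.750091
Error: 0.000678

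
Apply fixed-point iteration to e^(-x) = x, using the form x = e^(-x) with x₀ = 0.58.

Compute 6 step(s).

Equation: e^(-x) = x
Fixed-point form: x = e^(-x)
x₀ = 0.58

x_1 = g(0.580000) = 0.559898
x_2 = g(0.559898) = 0.571267
x_3 = g(0.571267) = 0.564809
x_4 = g(0.564809) = 0.568469
x_5 = g(0.568469) = 0.566392
x_6 = g(0.566392) = 0.567569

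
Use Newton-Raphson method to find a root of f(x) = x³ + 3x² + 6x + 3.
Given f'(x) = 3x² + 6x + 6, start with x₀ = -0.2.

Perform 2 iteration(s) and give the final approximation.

f(x) = x³ + 3x² + 6x + 3
f'(x) = 3x² + 6x + 6
x₀ = -0.2

Newton-Raphson formula: x_{n+1} = x_n - f(x_n)/f'(x_n)

Iteration 1:
  f(-0.200000) = 1.912000
  f'(-0.200000) = 4.920000
  x_1 = -0.200000 - 1.912000/4.920000 = -0.588618
Iteration 2:
  f(-0.588618) = 0.303767
  f'(-0.588618) = 3.507706
  x_2 = -0.588618 - 0.303767/3.507706 = -0.675218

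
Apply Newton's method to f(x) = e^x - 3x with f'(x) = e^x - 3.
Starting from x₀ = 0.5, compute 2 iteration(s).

f(x) = e^x - 3x
f'(x) = e^x - 3
x₀ = 0.5

Newton-Raphson formula: x_{n+1} = x_n - f(x_n)/f'(x_n)

Iteration 1:
  f(0.500000) = 0.148721
  f'(0.500000) = -1.351279
  x_1 = 0.500000 - 0.148721/(-1.351279) = 0.610060
Iteration 2:
  f(0.610060) = 0.010362
  f'(0.610060) = -1.159459
  x_2 = 0.610060 - 0.010362/(-1.159459) = 0.618997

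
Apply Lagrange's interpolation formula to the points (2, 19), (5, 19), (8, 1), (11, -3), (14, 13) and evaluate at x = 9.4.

Lagrange interpolation formula:
P(x) = Σ yᵢ × Lᵢ(x)
where Lᵢ(x) = Π_{j≠i} (x - xⱼ)/(xᵢ - xⱼ)

L_0(9.4) = (9.4 - 5)/(2 - 5) × (9.4 - 8)/(2 - 8) × (9.4 - 11)/(2 - 11) × (9.4 - 14)/(2 - 14) = 0.023322
L_1(9.4) = (9.4 - 2)/(5 - 2) × (9.4 - 8)/(5 - 8) × (9.4 - 11)/(5 - 11) × (9.4 - 14)/(5 - 14) = -0.156892
L_2(9.4) = (9.4 - 2)/(8 - 2) × (9.4 - 5)/(8 - 5) × (9.4 - 11)/(8 - 11) × (9.4 - 14)/(8 - 14) = 0.739635
L_3(9.4) = (9.4 - 2)/(11 - 2) × (9.4 - 5)/(11 - 5) × (9.4 - 8)/(11 - 8) × (9.4 - 14)/(11 - 14) = 0.431453
L_4(9.4) = (9.4 - 2)/(14 - 2) × (9.4 - 5)/(14 - 5) × (9.4 - 8)/(14 - 8) × (9.4 - 11)/(14 - 11) = -0.037518

P(9.4) = 19×L_0(9.4) + 19×L_1(9.4) + 1×L_2(9.4) + (-3)×L_3(9.4) + 13×L_4(9.4)
P(9.4) = -3.580293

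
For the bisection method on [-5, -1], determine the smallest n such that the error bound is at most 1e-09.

We need (b-a)/2^n ≤ 1e-09
(-1 - (-5))/2^n ≤ 1e-09
4/2^n ≤ 1e-09
2^n ≥ 4000000000
n ≥ log₂(4000000000) = 31.90
n ≥ 32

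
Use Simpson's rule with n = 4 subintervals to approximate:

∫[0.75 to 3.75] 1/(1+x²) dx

f(x) = 1/(1+x²)
a = 0.75, b = 3.75, n = 4
h = (b - a)/n = 0.750000

Simpson's rule: (h/3)[f(x₀) + 4f(x₁) + 2f(x₂) + ... + f(xₙ)]

x_0 = 0.7500, f(x_0) = 0.640000, coefficient = 1
x_1 = 1.5000, f(x_1) = 0.307692, coefficient = 4
x_2 = 2.2500, f(x_2) = 0.164948, coefficient = 2
x_3 = 3.0000, f(x_3) = 0.100000, coefficient = 4
x_4 = 3.7500, f(x_4) = 0.066390, coefficient = 1

I ≈ (0.750000/3) × 2.667056 = 0.666764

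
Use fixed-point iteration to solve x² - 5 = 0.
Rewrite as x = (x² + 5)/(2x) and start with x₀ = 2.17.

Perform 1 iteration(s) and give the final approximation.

Equation: x² - 5 = 0
Fixed-point form: x = (x² + 5)/(2x)
x₀ = 2.17

x_1 = g(2.170000) = 2.237074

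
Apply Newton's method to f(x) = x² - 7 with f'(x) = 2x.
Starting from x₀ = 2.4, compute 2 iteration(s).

f(x) = x² - 7
f'(x) = 2x
x₀ = 2.4

Newton-Raphson formula: x_{n+1} = x_n - f(x_n)/f'(x_n)

Iteration 1:
  f(2.400000) = -1.240000
  f'(2.400000) = 4.800000
  x_1 = 2.400000 - (-1.240000)/4.800000 = 2.658333
Iteration 2:
  f(2.658333) = 0.066736
  f'(2.658333) = 5.316667
  x_2 = 2.658333 - 0.066736/5.316667 = 2.645781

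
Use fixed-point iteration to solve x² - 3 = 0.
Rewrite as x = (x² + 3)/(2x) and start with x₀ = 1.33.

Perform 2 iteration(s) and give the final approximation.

Equation: x² - 3 = 0
Fixed-point form: x = (x² + 3)/(2x)
x₀ = 1.33

x_1 = g(1.330000) = 1.792820
x_2 = g(1.792820) = 1.733081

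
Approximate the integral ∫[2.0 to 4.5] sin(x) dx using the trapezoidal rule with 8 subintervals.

f(x) = sin(x)
a = 2.0, b = 4.5, n = 8
h = (b - a)/n = 0.312500

Trapezoidal rule: (h/2)[f(x₀) + 2f(x₁) + 2f(x₂) + ... + f(xₙ)]

x_0 = 2.0000, f(x_0) = 0.909297, coefficient = 1
x_1 = 2.3125, f(x_1) = 0.737319, coefficient = 2
x_2 = 2.6250, f(x_2) = 0.493920, coefficient = 2
x_3 = 2.9375, f(x_3) = 0.202679, coefficient = 2
x_4 = 3.2500, f(x_4) = -0.108195, coefficient = 2
x_5 = 3.5625, f(x_5) = -0.408589, coefficient = 2
x_6 = 3.8750, f(x_6) = -0.669405, coefficient = 2
x_7 = 4.1875, f(x_7) = -0.865380, coefficient = 2
x_8 = 4.5000, f(x_8) = -0.977530, coefficient = 1

I ≈ (0.312500/2) × -1.303534 = -0.203677
Exact value: -0.205351
Error: 0.001674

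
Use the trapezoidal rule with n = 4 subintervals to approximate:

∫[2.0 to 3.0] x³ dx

f(x) = x³
a = 2.0, b = 3.0, n = 4
h = (b - a)/n = 0.250000

Trapezoidal rule: (h/2)[f(x₀) + 2f(x₁) + 2f(x₂) + ... + f(xₙ)]

x_0 = 2.0000, f(x_0) = 8.000000, coefficient = 1
x_1 = 2.2500, f(x_1) = 11.390625, coefficient = 2
x_2 = 2.5000, f(x_2) = 15.625000, coefficient = 2
x_3 = 2.7500, f(x_3) = 20.796875, coefficient = 2
x_4 = 3.0000, f(x_4) = 27.000000, coefficient = 1

I ≈ (0.250000/2) × 130.625000 = 16.328125
Exact value: 16.250000
Error: 0.078125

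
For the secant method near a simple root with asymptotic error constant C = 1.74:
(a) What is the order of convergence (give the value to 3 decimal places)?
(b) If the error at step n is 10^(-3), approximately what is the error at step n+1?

(a) Secant method has superlinear convergence with order φ = (1+√5)/2 ≈ 1.618.
    This means |e_{n+1}| ≈ C|e_n|^1.618.

(b) With |e_n| = 10^(-3) and C = 1.74:
    |e_{n+1}| ≈ 1.74 × (10^(-3))^1.618 = 1.74 × 10^(-4.85)

(a) ≈ 1.618 (golden ratio); (b) |e_{n+1}| ≈ 2.435e-05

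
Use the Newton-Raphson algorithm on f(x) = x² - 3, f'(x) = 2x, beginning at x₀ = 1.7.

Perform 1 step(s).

f(x) = x² - 3
f'(x) = 2x
x₀ = 1.7

Newton-Raphson formula: x_{n+1} = x_n - f(x_n)/f'(x_n)

Iteration 1:
  f(1.700000) = -0.110000
  f'(1.700000) = 3.400000
  x_1 = 1.700000 - (-0.110000)/3.400000 = 1.732353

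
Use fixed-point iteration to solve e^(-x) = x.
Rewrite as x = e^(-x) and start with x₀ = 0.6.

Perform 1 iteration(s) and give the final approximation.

Equation: e^(-x) = x
Fixed-point form: x = e^(-x)
x₀ = 0.6

x_1 = g(0.600000) = 0.548812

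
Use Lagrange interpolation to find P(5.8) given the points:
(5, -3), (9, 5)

Lagrange interpolation formula:
P(x) = Σ yᵢ × Lᵢ(x)
where Lᵢ(x) = Π_{j≠i} (x - xⱼ)/(xᵢ - xⱼ)

L_0(5.8) = (5.8 - 9)/(5 - 9) = 0.800000
L_1(5.8) = (5.8 - 5)/(9 - 5) = 0.200000

P(5.8) = (-3)×L_0(5.8) + 5×L_1(5.8)
P(5.8) = -1.400000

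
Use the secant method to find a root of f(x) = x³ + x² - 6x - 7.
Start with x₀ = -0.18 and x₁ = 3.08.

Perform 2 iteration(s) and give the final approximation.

f(x) = x³ + x² - 6x - 7
x₀ = -0.18, x₁ = 3.08

Secant formula: x_{n+1} = x_n - f(x_n)(x_n - x_{n-1})/(f(x_n) - f(x_{n-1}))

Iteration 1:
  f(-0.180000) = -5.893432
  f(3.080000) = 13.224512
  x_2 = 3.080000 - 13.224512×(3.080000 - (-0.180000))/(13.224512 - (-5.893432))
       = 0.824951
Iteration 2:
  f(3.080000) = 13.224512
  f(0.824951) = -10.707745
  x_3 = 0.824951 - (-10.707745)×(0.824951 - 3.080000)/(-10.707745 - 13.224512)
       = 1.833902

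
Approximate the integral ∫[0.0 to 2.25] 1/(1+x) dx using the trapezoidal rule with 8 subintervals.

f(x) = 1/(1+x)
a = 0.0, b = 2.25, n = 8
h = (b - a)/n = 0.281250

Trapezoidal rule: (h/2)[f(x₀) + 2f(x₁) + 2f(x₂) + ... + f(xₙ)]

x_0 = 0.0000, f(x_0) = 1.000000, coefficient = 1
x_1 = 0.2812, f(x_1) = 0.780488, coefficient = 2
x_2 = 0.5625, f(x_2) = 0.640000, coefficient = 2
x_3 = 0.8438, f(x_3) = 0.542373, coefficient = 2
x_4 = 1.1250, f(x_4) = 0.470588, coefficient = 2
x_5 = 1.4062, f(x_5) = 0.415584, coefficient = 2
x_6 = 1.6875, f(x_6) = 0.372093, coefficient = 2
x_7 = 1.9688, f(x_7) = 0.336842, coefficient = 2
x_8 = 2.2500, f(x_8) = 0.307692, coefficient = 1

I ≈ (0.281250/2) × 8.423629 = 1.184573
Exact value: 1.178655
Error: 0.005918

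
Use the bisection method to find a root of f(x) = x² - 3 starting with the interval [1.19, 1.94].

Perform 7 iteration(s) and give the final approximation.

f(x) = x² - 3
Initial interval: [1.19, 1.94]

Iteration 1:
  c_1 = (1.190000 + 1.940000)/2 = 1.565000
  f(c_1) = f(1.565000) = -0.550775
  f(a) × f(c) ≥ 0, new interval: [1.565000, 1.940000]
Iteration 2:
  c_2 = (1.565000 + 1.940000)/2 = 1.752500
  f(c_2) = f(1.752500) = 0.071256
  f(a) × f(c) < 0, new interval: [1.565000, 1.752500]
Iteration 3:
  c_3 = (1.565000 + 1.752500)/2 = 1.658750
  f(c_3) = f(1.658750) = -0.248548
  f(a) × f(c) ≥ 0, new interval: [1.658750, 1.752500]
Iteration 4:
  c_4 = (1.658750 + 1.752500)/2 = 1.705625
  f(c_4) = f(1.705625) = -0.090843
  f(a) × f(c) ≥ 0, new interval: [1.705625, 1.752500]
Iteration 5:
  c_5 = (1.705625 + 1.752500)/2 = 1.729062
  f(c_5) = f(1.729062) = -0.010343
  f(a) × f(c) ≥ 0, new interval: [1.729062, 1.752500]
Iteration 6:
  c_6 = (1.729062 + 1.752500)/2 = 1.740781
  f(c_6) = f(1.740781) = 0.030319
  f(a) × f(c) < 0, new interval: [1.729062, 1.740781]
Iteration 7:
  c_7 = (1.729062 + 1.740781)/2 = 1.734922
  f(c_7) = f(1.734922) = 0.009954
  f(a) × f(c) < 0, new interval: [1.729062, 1.734922]

After 7 iteration(s), the approximation is c_7 = 1.734922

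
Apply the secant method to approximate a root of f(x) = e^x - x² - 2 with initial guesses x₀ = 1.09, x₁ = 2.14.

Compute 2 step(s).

f(x) = e^x - x² - 2
x₀ = 1.09, x₁ = 2.14

Secant formula: x_{n+1} = x_n - f(x_n)(x_n - x_{n-1})/(f(x_n) - f(x_{n-1}))

Iteration 1:
  f(1.090000) = -0.213826
  f(2.140000) = 1.919838
  x_2 = 2.140000 - 1.919838×(2.140000 - 1.090000)/(1.919838 - (-0.213826))
       = 1.195226
Iteration 2:
  f(2.140000) = 1.919838
  f(1.195226) = -0.124261
  x_3 = 1.195226 - (-0.124261)×(1.195226 - 2.140000)/(-0.124261 - 1.919838)
       = 1.252659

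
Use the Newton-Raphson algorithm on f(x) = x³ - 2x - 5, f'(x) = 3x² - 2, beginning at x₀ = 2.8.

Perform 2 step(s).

f(x) = x³ - 2x - 5
f'(x) = 3x² - 2
x₀ = 2.8

Newton-Raphson formula: x_{n+1} = x_n - f(x_n)/f'(x_n)

Iteration 1:
  f(2.800000) = 11.352000
  f'(2.800000) = 21.520000
  x_1 = 2.800000 - 11.352000/21.520000 = 2.272491
Iteration 2:
  f(2.272491) = 2.190647
  f'(2.272491) = 13.492642
  x_2 = 2.272491 - 2.190647/13.492642 = 2.110132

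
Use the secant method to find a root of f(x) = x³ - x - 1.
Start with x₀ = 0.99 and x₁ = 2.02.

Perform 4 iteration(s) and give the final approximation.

f(x) = x³ - x - 1
x₀ = 0.99, x₁ = 2.02

Secant formula: x_{n+1} = x_n - f(x_n)(x_n - x_{n-1})/(f(x_n) - f(x_{n-1}))

Iteration 1:
  f(0.990000) = -1.019701
  f(2.020000) = 5.222408
  x_2 = 2.020000 - 5.222408×(2.020000 - 0.990000)/(5.222408 - (-1.019701))
       = 1.158259
Iteration 2:
  f(2.020000) = 5.222408
  f(1.158259) = -0.604380
  x_3 = 1.158259 - (-0.604380)×(1.158259 - 2.020000)/(-0.604380 - 5.222408)
       = 1.247643
Iteration 3:
  f(1.158259) = -0.604380
  f(1.247643) = -0.305547
  x_4 = 1.247643 - (-0.305547)×(1.247643 - 1.158259)/(-0.305547 - (-0.604380))
       = 1.339034
Iteration 4:
  f(1.247643) = -0.305547
  f(1.339034) = 0.061871
  x_5 = 1.339034 - 0.061871×(1.339034 - 1.247643)/(0.061871 - (-0.305547))
       = 1.323644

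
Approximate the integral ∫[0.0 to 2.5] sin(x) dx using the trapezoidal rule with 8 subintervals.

f(x) = sin(x)
a = 0.0, b = 2.5, n = 8
h = (b - a)/n = 0.312500

Trapezoidal rule: (h/2)[f(x₀) + 2f(x₁) + 2f(x₂) + ... + f(xₙ)]

x_0 = 0.0000, f(x_0) = 0.000000, coefficient = 1
x_1 = 0.3125, f(x_1) = 0.307439, coefficient = 2
x_2 = 0.6250, f(x_2) = 0.585097, coefficient = 2
x_3 = 0.9375, f(x_3) = 0.806081, coefficient = 2
x_4 = 1.2500, f(x_4) = 0.948985, coefficient = 2
x_5 = 1.5625, f(x_5) = 0.999966, coefficient = 2
x_6 = 1.8750, f(x_6) = 0.954086, coefficient = 2
x_7 = 2.1875, f(x_7) = 0.815789, coefficient = 2
x_8 = 2.5000, f(x_8) = 0.598472, coefficient = 1

I ≈ (0.312500/2) × 11.433357 = 1.786462
Exact value: 1.801144
Error: 0.014682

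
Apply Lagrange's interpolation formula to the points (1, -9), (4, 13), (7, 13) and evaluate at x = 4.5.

Lagrange interpolation formula:
P(x) = Σ yᵢ × Lᵢ(x)
where Lᵢ(x) = Π_{j≠i} (x - xⱼ)/(xᵢ - xⱼ)

L_0(4.5) = (4.5 - 4)/(1 - 4) × (4.5 - 7)/(1 - 7) = -0.069444
L_1(4.5) = (4.5 - 1)/(4 - 1) × (4.5 - 7)/(4 - 7) = 0.972222
L_2(4.5) = (4.5 - 1)/(7 - 1) × (4.5 - 4)/(7 - 4) = 0.097222

P(4.5) = (-9)×L_0(4.5) + 13×L_1(4.5) + 13×L_2(4.5)
P(4.5) = 14.527778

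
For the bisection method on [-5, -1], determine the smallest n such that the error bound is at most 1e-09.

We need (b-a)/2^n ≤ 1e-09
(-1 - (-5))/2^n ≤ 1e-09
4/2^n ≤ 1e-09
2^n ≥ 4000000000
n ≥ log₂(4000000000) = 31.90
n ≥ 32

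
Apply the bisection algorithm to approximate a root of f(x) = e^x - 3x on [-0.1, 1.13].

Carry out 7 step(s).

f(x) = e^x - 3x
Initial interval: [-0.1, 1.13]

Iteration 1:
  c_1 = (-0.100000 + 1.130000)/2 = 0.515000
  f(c_1) = f(0.515000) = 0.128639
  f(a) × f(c) ≥ 0, new interval: [0.515000, 1.130000]
Iteration 2:
  c_2 = (0.515000 + 1.130000)/2 = 0.822500
  f(c_2) = f(0.822500) = -0.191317
  f(a) × f(c) < 0, new interval: [0.515000, 0.822500]
Iteration 3:
  c_3 = (0.515000 + 0.822500)/2 = 0.668750
  f(c_3) = f(0.668750) = -0.054454
  f(a) × f(c) < 0, new interval: [0.515000, 0.668750]
Iteration 4:
  c_4 = (0.515000 + 0.668750)/2 = 0.591875
  f(c_4) = f(0.591875) = 0.031749
  f(a) × f(c) ≥ 0, new interval: [0.591875, 0.668750]
Iteration 5:
  c_5 = (0.591875 + 0.668750)/2 = 0.630312
  f(c_5) = f(0.630312) = -0.012740
  f(a) × f(c) < 0, new interval: [0.591875, 0.630312]
Iteration 6:
  c_6 = (0.591875 + 0.630312)/2 = 0.611094
  f(c_6) = f(0.611094) = 0.009164
  f(a) × f(c) ≥ 0, new interval: [0.611094, 0.630312]
Iteration 7:
  c_7 = (0.611094 + 0.630312)/2 = 0.620703
  f(c_7) = f(0.620703) = -0.001874
  f(a) × f(c) < 0, new interval: [0.611094, 0.620703]

After 7 iteration(s), the approximation is c_7 = 0.620703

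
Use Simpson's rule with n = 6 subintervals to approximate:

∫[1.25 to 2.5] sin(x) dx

f(x) = sin(x)
a = 1.25, b = 2.5, n = 6
h = (b - a)/n = 0.208333

Simpson's rule: (h/3)[f(x₀) + 4f(x₁) + 2f(x₂) + ... + f(xₙ)]

x_0 = 1.2500, f(x_0) = 0.948985, coefficient = 1
x_1 = 1.4583, f(x_1) = 0.993683, coefficient = 4
x_2 = 1.6667, f(x_2) = 0.995408, coefficient = 2
x_3 = 1.8750, f(x_3) = 0.954086, coefficient = 4
x_4 = 2.0833, f(x_4) = 0.871503, coefficient = 2
x_5 = 2.2917, f(x_5) = 0.751232, coefficient = 4
x_6 = 2.5000, f(x_6) = 0.598472, coefficient = 1

I ≈ (0.208333/3) × 16.077279 = 1.116478
Exact value: 1.116466
Error: 0.000012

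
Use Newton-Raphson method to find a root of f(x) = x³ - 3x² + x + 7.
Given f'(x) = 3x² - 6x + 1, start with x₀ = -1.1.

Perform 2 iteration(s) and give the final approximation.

f(x) = x³ - 3x² + x + 7
f'(x) = 3x² - 6x + 1
x₀ = -1.1

Newton-Raphson formula: x_{n+1} = x_n - f(x_n)/f'(x_n)

Iteration 1:
  f(-1.100000) = 0.939000
  f'(-1.100000) = 11.230000
  x_1 = -1.100000 - 0.939000/11.230000 = -1.183615
Iteration 2:
  f(-1.183615) = -0.044631
  f'(-1.183615) = 12.304528
  x_2 = -1.183615 - (-0.044631)/12.304528 = -1.179988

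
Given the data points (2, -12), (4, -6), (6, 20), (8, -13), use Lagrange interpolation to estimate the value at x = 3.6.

Lagrange interpolation formula:
P(x) = Σ yᵢ × Lᵢ(x)
where Lᵢ(x) = Π_{j≠i} (x - xⱼ)/(xᵢ - xⱼ)

L_0(3.6) = (3.6 - 4)/(2 - 4) × (3.6 - 6)/(2 - 6) × (3.6 - 8)/(2 - 8) = 0.088000
L_1(3.6) = (3.6 - 2)/(4 - 2) × (3.6 - 6)/(4 - 6) × (3.6 - 8)/(4 - 8) = 1.056000
L_2(3.6) = (3.6 - 2)/(6 - 2) × (3.6 - 4)/(6 - 4) × (3.6 - 8)/(6 - 8) = -0.176000
L_3(3.6) = (3.6 - 2)/(8 - 2) × (3.6 - 4)/(8 - 4) × (3.6 - 6)/(8 - 6) = 0.032000

P(3.6) = (-12)×L_0(3.6) + (-6)×L_1(3.6) + 20×L_2(3.6) + (-13)×L_3(3.6)
P(3.6) = -11.328000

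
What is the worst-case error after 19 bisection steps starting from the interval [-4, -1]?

Bisection error bound: |error| ≤ (b-a)/2^n
|error| ≤ (-1 - (-4))/2^19 = 3/2^19
|error| ≤ 0.0000057220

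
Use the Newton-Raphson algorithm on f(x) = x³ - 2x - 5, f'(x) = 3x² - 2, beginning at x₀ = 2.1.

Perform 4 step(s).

f(x) = x³ - 2x - 5
f'(x) = 3x² - 2
x₀ = 2.1

Newton-Raphson formula: x_{n+1} = x_n - f(x_n)/f'(x_n)

Iteration 1:
  f(2.100000) = 0.061000
  f'(2.100000) = 11.230000
  x_1 = 2.100000 - 0.061000/11.230000 = 2.094568
Iteration 2:
  f(2.094568) = 0.000186
  f'(2.094568) = 11.161647
  x_2 = 2.094568 - 0.000186/11.161647 = 2.094551
Iteration 3:
  f(2.094551) = 0.000000
  f'(2.094551) = 11.161438
  x_3 = 2.094551 - 0.000000/11.161438 = 2.094551
Iteration 4:
  f(2.094551) = 0.000000
  f'(2.094551) = 11.161438
  x_4 = 2.094551 - 0.000000/11.161438 = 2.094551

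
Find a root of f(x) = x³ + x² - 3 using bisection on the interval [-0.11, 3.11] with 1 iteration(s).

f(x) = x³ + x² - 3
Initial interval: [-0.11, 3.11]

Iteration 1:
  c_1 = (-0.110000 + 3.110000)/2 = 1.500000
  f(c_1) = f(1.500000) = 2.625000
  f(a) × f(c) < 0, new interval: [-0.110000, 1.500000]

After 1 iteration(s), the approximation is c_1 = 1.500000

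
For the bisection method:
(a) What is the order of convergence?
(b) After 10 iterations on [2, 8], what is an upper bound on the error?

(a) Bisection has linear (order 1) convergence; the error is halved each step.

(b) Error bound = (b-a)/2^n = (8 - 2)/2^{10}
    = 6/2^{10}

(a) 1 (linear); (b) error ≤ 5.86e-03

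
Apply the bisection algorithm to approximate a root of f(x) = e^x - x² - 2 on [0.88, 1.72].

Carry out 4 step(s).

f(x) = e^x - x² - 2
Initial interval: [0.88, 1.72]

Iteration 1:
  c_1 = (0.880000 + 1.720000)/2 = 1.300000
  f(c_1) = f(1.300000) = -0.020703
  f(a) × f(c) ≥ 0, new interval: [1.300000, 1.720000]
Iteration 2:
  c_2 = (1.300000 + 1.720000)/2 = 1.510000
  f(c_2) = f(1.510000) = 0.246631
  f(a) × f(c) < 0, new interval: [1.300000, 1.510000]
Iteration 3:
  c_3 = (1.300000 + 1.510000)/2 = 1.405000
  f(c_3) = f(1.405000) = 0.101502
  f(a) × f(c) < 0, new interval: [1.300000, 1.405000]
Iteration 4:
  c_4 = (1.300000 + 1.405000)/2 = 1.352500
  f(c_4) = f(1.352500) = 0.037825
  f(a) × f(c) < 0, new interval: [1.300000, 1.352500]

After 4 iteration(s), the approximation is c_4 = 1.352500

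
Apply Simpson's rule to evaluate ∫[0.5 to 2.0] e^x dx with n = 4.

f(x) = e^x
a = 0.5, b = 2.0, n = 4
h = (b - a)/n = 0.375000

Simpson's rule: (h/3)[f(x₀) + 4f(x₁) + 2f(x₂) + ... + f(xₙ)]

x_0 = 0.5000, f(x_0) = 1.648721, coefficient = 1
x_1 = 0.8750, f(x_1) = 2.398875, coefficient = 4
x_2 = 1.2500, f(x_2) = 3.490343, coefficient = 2
x_3 = 1.6250, f(x_3) = 5.078419, coefficient = 4
x_4 = 2.0000, f(x_4) = 7.389056, coefficient = 1

I ≈ (0.375000/3) × 45.927641 = 5.740955
Exact value: 5.740335
Error: 0.000620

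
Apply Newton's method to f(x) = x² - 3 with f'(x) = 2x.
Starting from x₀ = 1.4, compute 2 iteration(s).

f(x) = x² - 3
f'(x) = 2x
x₀ = 1.4

Newton-Raphson formula: x_{n+1} = x_n - f(x_n)/f'(x_n)

Iteration 1:
  f(1.400000) = -1.040000
  f'(1.400000) = 2.800000
  x_1 = 1.400000 - (-1.040000)/2.800000 = 1.771429
Iteration 2:
  f(1.771429) = 0.137959
  f'(1.771429) = 3.542857
  x_2 = 1.771429 - 0.137959/3.542857 = 1.732488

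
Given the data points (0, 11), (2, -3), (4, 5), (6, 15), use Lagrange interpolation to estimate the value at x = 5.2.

Lagrange interpolation formula:
P(x) = Σ yᵢ × Lᵢ(x)
where Lᵢ(x) = Π_{j≠i} (x - xⱼ)/(xᵢ - xⱼ)

L_0(5.2) = (5.2 - 2)/(0 - 2) × (5.2 - 4)/(0 - 4) × (5.2 - 6)/(0 - 6) = 0.064000
L_1(5.2) = (5.2 - 0)/(2 - 0) × (5.2 - 4)/(2 - 4) × (5.2 - 6)/(2 - 6) = -0.312000
L_2(5.2) = (5.2 - 0)/(4 - 0) × (5.2 - 2)/(4 - 2) × (5.2 - 6)/(4 - 6) = 0.832000
L_3(5.2) = (5.2 - 0)/(6 - 0) × (5.2 - 2)/(6 - 2) × (5.2 - 4)/(6 - 4) = 0.416000

P(5.2) = 11×L_0(5.2) + (-3)×L_1(5.2) + 5×L_2(5.2) + 15×L_3(5.2)
P(5.2) = 12.040000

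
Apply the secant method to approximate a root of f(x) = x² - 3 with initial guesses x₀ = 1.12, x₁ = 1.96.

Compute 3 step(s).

f(x) = x² - 3
x₀ = 1.12, x₁ = 1.96

Secant formula: x_{n+1} = x_n - f(x_n)(x_n - x_{n-1})/(f(x_n) - f(x_{n-1}))

Iteration 1:
  f(1.120000) = -1.745600
  f(1.960000) = 0.841600
  x_2 = 1.960000 - 0.841600×(1.960000 - 1.120000)/(0.841600 - (-1.745600))
       = 1.686753
Iteration 2:
  f(1.960000) = 0.841600
  f(1.686753) = -0.154863
  x_3 = 1.686753 - (-0.154863)×(1.686753 - 1.960000)/(-0.154863 - 0.841600)
       = 1.729219
Iteration 3:
  f(1.686753) = -0.154863
  f(1.729219) = -0.009800
  x_4 = 1.729219 - (-0.009800)×(1.729219 - 1.686753)/(-0.009800 - (-0.154863))
       = 1.732088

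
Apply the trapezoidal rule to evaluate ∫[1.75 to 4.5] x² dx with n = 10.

f(x) = x²
a = 1.75, b = 4.5, n = 10
h = (b - a)/n = 0.275000

Trapezoidal rule: (h/2)[f(x₀) + 2f(x₁) + 2f(x₂) + ... + f(xₙ)]

x_0 = 1.7500, f(x_0) = 3.062500, coefficient = 1
x_1 = 2.0250, f(x_1) = 4.100625, coefficient = 2
x_2 = 2.3000, f(x_2) = 5.290000, coefficient = 2
x_3 = 2.5750, f(x_3) = 6.630625, coefficient = 2
x_4 = 2.8500, f(x_4) = 8.122500, coefficient = 2
x_5 = 3.1250, f(x_5) = 9.765625, coefficient = 2
x_6 = 3.4000, f(x_6) = 11.560000, coefficient = 2
x_7 = 3.6750, f(x_7) = 13.505625, coefficient = 2
x_8 = 3.9500, f(x_8) = 15.602500, coefficient = 2
x_9 = 4.2250, f(x_9) = 17.850625, coefficient = 2
x_10 = 4.5000, f(x_10) = 20.250000, coefficient = 1

I ≈ (0.275000/2) × 208.168750 = 28.623203
Exact value: 28.588542
Error: 0.034661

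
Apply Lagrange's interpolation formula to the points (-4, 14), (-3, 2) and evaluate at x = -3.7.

Lagrange interpolation formula:
P(x) = Σ yᵢ × Lᵢ(x)
where Lᵢ(x) = Π_{j≠i} (x - xⱼ)/(xᵢ - xⱼ)

L_0(-3.7) = (-3.7 - (-3))/(-4 - (-3)) = 0.700000
L_1(-3.7) = (-3.7 - (-4))/(-3 - (-4)) = 0.300000

P(-3.7) = 14×L_0(-3.7) + 2×L_1(-3.7)
P(-3.7) = 10.400000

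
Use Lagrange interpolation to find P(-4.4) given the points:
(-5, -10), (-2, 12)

Lagrange interpolation formula:
P(x) = Σ yᵢ × Lᵢ(x)
where Lᵢ(x) = Π_{j≠i} (x - xⱼ)/(xᵢ - xⱼ)

L_0(-4.4) = (-4.4 - (-2))/(-5 - (-2)) = 0.800000
L_1(-4.4) = (-4.4 - (-5))/(-2 - (-5)) = 0.200000

P(-4.4) = (-10)×L_0(-4.4) + 12×L_1(-4.4)
P(-4.4) = -5.600000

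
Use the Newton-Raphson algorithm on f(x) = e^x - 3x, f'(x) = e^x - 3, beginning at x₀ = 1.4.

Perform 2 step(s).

f(x) = e^x - 3x
f'(x) = e^x - 3
x₀ = 1.4

Newton-Raphson formula: x_{n+1} = x_n - f(x_n)/f'(x_n)

Iteration 1:
  f(1.400000) = -0.144800
  f'(1.400000) = 1.055200
  x_1 = 1.400000 - (-0.144800)/1.055200 = 1.537225
Iteration 2:
  f(1.537225) = 0.039989
  f'(1.537225) = 1.651665
  x_2 = 1.537225 - 0.039989/1.651665 = 1.513014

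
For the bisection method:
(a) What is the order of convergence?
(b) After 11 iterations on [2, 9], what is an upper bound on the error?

(a) Bisection has linear (order 1) convergence; the error is halved each step.

(b) Error bound = (b-a)/2^n = (9 - 2)/2^{11}
    = 7/2^{11}

(a) 1 (linear); (b) error ≤ 3.42e-03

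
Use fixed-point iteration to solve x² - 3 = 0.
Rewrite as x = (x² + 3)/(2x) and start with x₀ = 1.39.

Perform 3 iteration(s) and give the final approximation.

Equation: x² - 3 = 0
Fixed-point form: x = (x² + 3)/(2x)
x₀ = 1.39

x_1 = g(1.390000) = 1.774137
x_2 = g(1.774137) = 1.732550
x_3 = g(1.732550) = 1.732051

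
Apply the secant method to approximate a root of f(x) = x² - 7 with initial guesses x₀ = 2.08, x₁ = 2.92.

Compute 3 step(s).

f(x) = x² - 7
x₀ = 2.08, x₁ = 2.92

Secant formula: x_{n+1} = x_n - f(x_n)(x_n - x_{n-1})/(f(x_n) - f(x_{n-1}))

Iteration 1:
  f(2.080000) = -2.673600
  f(2.920000) = 1.526400
  x_2 = 2.920000 - 1.526400×(2.920000 - 2.080000)/(1.526400 - (-2.673600))
       = 2.614720
Iteration 2:
  f(2.920000) = 1.526400
  f(2.614720) = -0.163239
  x_3 = 2.614720 - (-0.163239)×(2.614720 - 2.920000)/(-0.163239 - 1.526400)
       = 2.644214
Iteration 3:
  f(2.614720) = -0.163239
  f(2.644214) = -0.008134
  x_4 = 2.644214 - (-0.008134)×(2.644214 - 2.614720)/(-0.008134 - (-0.163239))
       = 2.645760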